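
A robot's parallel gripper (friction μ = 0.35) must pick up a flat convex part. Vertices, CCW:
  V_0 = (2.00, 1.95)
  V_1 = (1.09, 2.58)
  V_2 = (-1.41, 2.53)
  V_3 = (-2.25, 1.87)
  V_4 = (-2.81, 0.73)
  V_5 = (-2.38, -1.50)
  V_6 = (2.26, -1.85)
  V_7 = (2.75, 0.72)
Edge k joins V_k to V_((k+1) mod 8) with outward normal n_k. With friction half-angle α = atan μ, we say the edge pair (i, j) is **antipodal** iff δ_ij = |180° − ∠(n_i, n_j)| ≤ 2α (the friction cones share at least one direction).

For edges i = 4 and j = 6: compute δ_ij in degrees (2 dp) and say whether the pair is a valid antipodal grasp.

δ = 21.71°, valid

α = atan 0.35 = 19.29°;  2α = 38.58°
edge 4: e_4 = (+0.43, -2.23);  n_4 = (-0.9819, -0.1893)
edge 6: e_6 = (+0.49, +2.57);  n_6 = (+0.9823, -0.1873)
∠(n_4, n_6) = 158.29°
δ = |180° − 158.29°| = 21.71°
21.71° ≤ 2α = 38.58°  →  valid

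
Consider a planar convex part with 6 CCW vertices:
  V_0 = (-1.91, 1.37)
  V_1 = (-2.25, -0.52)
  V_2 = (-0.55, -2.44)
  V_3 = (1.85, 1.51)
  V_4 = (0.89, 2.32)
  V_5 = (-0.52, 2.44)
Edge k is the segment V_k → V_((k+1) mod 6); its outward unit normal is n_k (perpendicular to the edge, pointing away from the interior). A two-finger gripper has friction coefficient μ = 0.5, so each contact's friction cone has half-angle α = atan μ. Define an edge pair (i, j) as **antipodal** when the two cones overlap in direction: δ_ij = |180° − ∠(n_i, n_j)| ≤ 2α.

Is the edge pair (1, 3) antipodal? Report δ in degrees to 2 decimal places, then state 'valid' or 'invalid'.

δ = 8.32°, valid

α = atan 0.5 = 26.57°;  2α = 53.13°
edge 1: e_1 = (+1.70, -1.92);  n_1 = (-0.7487, -0.6629)
edge 3: e_3 = (-0.96, +0.81);  n_3 = (+0.6449, +0.7643)
∠(n_1, n_3) = 171.68°
δ = |180° − 171.68°| = 8.32°
8.32° ≤ 2α = 53.13°  →  valid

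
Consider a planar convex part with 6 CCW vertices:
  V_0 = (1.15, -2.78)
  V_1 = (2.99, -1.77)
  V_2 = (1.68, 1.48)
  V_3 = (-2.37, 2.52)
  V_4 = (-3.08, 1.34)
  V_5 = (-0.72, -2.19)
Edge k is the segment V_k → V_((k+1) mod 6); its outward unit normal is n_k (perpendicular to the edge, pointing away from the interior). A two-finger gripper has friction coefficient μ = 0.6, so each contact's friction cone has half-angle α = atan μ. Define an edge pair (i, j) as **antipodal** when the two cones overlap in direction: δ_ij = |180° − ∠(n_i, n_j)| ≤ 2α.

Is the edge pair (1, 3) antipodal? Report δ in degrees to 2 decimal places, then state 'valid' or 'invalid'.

α = atan 0.6 = 30.96°;  2α = 61.93°
edge 1: e_1 = (-1.31, +3.25);  n_1 = (+0.9275, +0.3738)
edge 3: e_3 = (-0.71, -1.18);  n_3 = (-0.8569, +0.5156)
∠(n_1, n_3) = 127.01°
δ = |180° − 127.01°| = 52.99°
52.99° ≤ 2α = 61.93°  →  valid

δ = 52.99°, valid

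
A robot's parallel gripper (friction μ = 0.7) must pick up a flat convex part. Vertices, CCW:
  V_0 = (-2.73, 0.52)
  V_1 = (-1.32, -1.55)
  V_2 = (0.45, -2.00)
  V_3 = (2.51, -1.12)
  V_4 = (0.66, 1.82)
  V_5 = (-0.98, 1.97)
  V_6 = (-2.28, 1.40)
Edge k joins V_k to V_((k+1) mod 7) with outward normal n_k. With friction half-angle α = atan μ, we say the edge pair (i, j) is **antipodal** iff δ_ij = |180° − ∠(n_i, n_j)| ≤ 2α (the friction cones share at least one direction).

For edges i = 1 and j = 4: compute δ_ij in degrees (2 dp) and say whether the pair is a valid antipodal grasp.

α = atan 0.7 = 34.99°;  2α = 69.98°
edge 1: e_1 = (+1.77, -0.45);  n_1 = (-0.2464, -0.9692)
edge 4: e_4 = (-1.64, +0.15);  n_4 = (+0.0911, +0.9958)
∠(n_1, n_4) = 170.96°
δ = |180° − 170.96°| = 9.04°
9.04° ≤ 2α = 69.98°  →  valid

δ = 9.04°, valid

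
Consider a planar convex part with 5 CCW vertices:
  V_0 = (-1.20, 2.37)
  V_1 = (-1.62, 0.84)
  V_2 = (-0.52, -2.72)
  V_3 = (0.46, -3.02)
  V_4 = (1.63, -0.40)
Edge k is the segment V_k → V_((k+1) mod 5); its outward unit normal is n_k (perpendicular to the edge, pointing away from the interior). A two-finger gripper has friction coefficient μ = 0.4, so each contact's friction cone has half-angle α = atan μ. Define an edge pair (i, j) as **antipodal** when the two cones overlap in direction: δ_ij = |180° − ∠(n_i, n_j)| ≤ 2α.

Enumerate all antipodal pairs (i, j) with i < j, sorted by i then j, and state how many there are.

count = 4; pairs: (0,3), (1,3), (1,4), (2,4)

α = atan 0.4 = 21.80°;  2α = 43.60°
n_0 = (-0.9643, +0.2647)
n_1 = (-0.9554, -0.2952)
n_2 = (-0.2927, -0.9562)
n_3 = (+0.9131, -0.4078)
n_4 = (+0.6995, +0.7146)
  (0,1): δ = 147.48°  ·
  (0,2): δ = 91.67°  ·
  (0,3): δ = 8.71°  ✓
  (0,4): δ = 60.96°  ·
  (1,2): δ = 124.19°  ·
  (1,3): δ = 41.23°  ✓
  (1,4): δ = 28.44°  ✓
  (2,3): δ = 97.04°  ·
  (2,4): δ = 27.37°  ✓
  (3,4): δ = 110.32°  ·
antipodal pairs: 4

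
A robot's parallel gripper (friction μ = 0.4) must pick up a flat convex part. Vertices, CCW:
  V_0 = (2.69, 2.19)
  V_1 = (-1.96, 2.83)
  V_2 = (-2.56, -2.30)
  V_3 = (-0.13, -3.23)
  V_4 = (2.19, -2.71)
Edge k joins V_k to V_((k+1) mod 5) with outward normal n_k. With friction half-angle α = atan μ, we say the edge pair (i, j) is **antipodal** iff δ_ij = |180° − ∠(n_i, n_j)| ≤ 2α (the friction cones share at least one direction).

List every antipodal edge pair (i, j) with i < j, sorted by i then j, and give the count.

count = 3; pairs: (0,2), (0,3), (1,4)

α = atan 0.4 = 21.80°;  2α = 43.60°
n_0 = (+0.1363, +0.9907)
n_1 = (-0.9932, +0.1162)
n_2 = (-0.3574, -0.9339)
n_3 = (+0.2187, -0.9758)
n_4 = (+0.9948, -0.1015)
  (0,1): δ = 88.83°  ·
  (0,2): δ = 13.11°  ✓
  (0,3): δ = 20.47°  ✓
  (0,4): δ = 92.01°  ·
  (1,2): δ = 104.27°  ·
  (1,3): δ = 70.70°  ·
  (1,4): δ = 0.84°  ✓
  (2,3): δ = 146.42°  ·
  (2,4): δ = 74.88°  ·
  (3,4): δ = 108.46°  ·
antipodal pairs: 3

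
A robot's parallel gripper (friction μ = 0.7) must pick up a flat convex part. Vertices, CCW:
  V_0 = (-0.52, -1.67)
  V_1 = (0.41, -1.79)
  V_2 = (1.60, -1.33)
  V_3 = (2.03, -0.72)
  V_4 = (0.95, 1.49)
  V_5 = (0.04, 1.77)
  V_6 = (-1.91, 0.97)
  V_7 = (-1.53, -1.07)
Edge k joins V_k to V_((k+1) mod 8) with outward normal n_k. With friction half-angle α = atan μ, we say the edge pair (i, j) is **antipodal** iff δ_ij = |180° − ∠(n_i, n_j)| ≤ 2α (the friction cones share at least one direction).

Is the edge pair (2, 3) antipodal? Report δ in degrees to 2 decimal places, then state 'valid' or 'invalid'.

α = atan 0.7 = 34.99°;  2α = 69.98°
edge 2: e_2 = (+0.43, +0.61);  n_2 = (+0.8173, -0.5762)
edge 3: e_3 = (-1.08, +2.21);  n_3 = (+0.8985, +0.4391)
∠(n_2, n_3) = 61.22°
δ = |180° − 61.22°| = 118.78°
118.78° > 2α = 69.98°  →  invalid

δ = 118.78°, invalid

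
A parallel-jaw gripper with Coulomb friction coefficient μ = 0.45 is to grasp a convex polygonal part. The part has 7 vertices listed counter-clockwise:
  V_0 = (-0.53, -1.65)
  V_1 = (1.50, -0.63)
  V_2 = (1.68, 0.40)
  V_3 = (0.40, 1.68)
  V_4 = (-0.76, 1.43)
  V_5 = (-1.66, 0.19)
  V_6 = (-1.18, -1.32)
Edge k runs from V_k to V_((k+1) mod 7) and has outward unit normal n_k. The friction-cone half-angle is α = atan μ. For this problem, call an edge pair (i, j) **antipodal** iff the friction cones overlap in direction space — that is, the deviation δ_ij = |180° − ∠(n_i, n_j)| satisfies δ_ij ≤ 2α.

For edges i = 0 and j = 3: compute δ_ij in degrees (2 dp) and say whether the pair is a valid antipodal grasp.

α = atan 0.45 = 24.23°;  2α = 48.46°
edge 0: e_0 = (+2.03, +1.02);  n_0 = (+0.4490, -0.8935)
edge 3: e_3 = (-1.16, -0.25);  n_3 = (-0.2107, +0.9776)
∠(n_0, n_3) = 165.48°
δ = |180° − 165.48°| = 14.52°
14.52° ≤ 2α = 48.46°  →  valid

δ = 14.52°, valid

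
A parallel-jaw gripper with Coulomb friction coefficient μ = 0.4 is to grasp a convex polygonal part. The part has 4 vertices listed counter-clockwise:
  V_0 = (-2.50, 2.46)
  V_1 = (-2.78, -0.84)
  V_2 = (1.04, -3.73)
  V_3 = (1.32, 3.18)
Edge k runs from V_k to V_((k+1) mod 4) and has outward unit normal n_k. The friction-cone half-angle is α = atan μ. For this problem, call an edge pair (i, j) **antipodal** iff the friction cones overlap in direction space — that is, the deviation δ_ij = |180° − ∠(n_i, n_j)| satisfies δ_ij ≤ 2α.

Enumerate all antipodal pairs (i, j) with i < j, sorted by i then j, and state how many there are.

count = 1; pairs: (0,2)

α = atan 0.4 = 21.80°;  2α = 43.60°
n_0 = (-0.9964, +0.0845)
n_1 = (-0.6033, -0.7975)
n_2 = (+0.9992, -0.0405)
n_3 = (-0.1852, +0.9827)
  (0,1): δ = 122.26°  ·
  (0,2): δ = 2.53°  ✓
  (0,3): δ = 105.52°  ·
  (1,2): δ = 55.21°  ·
  (1,3): δ = 47.78°  ·
  (2,3): δ = 77.01°  ·
antipodal pairs: 1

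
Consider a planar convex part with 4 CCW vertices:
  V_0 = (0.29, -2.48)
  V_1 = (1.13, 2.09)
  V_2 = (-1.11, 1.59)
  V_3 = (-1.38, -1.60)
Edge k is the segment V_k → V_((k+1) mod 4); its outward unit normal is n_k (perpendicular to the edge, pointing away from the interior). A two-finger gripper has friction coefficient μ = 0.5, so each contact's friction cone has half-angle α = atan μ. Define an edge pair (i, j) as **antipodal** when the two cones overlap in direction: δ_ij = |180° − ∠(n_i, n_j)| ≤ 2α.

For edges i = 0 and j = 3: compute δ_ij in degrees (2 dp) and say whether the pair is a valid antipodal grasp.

δ = 72.63°, invalid

α = atan 0.5 = 26.57°;  2α = 53.13°
edge 0: e_0 = (+0.84, +4.57);  n_0 = (+0.9835, -0.1808)
edge 3: e_3 = (+1.67, -0.88);  n_3 = (-0.4662, -0.8847)
∠(n_0, n_3) = 107.37°
δ = |180° − 107.37°| = 72.63°
72.63° > 2α = 53.13°  →  invalid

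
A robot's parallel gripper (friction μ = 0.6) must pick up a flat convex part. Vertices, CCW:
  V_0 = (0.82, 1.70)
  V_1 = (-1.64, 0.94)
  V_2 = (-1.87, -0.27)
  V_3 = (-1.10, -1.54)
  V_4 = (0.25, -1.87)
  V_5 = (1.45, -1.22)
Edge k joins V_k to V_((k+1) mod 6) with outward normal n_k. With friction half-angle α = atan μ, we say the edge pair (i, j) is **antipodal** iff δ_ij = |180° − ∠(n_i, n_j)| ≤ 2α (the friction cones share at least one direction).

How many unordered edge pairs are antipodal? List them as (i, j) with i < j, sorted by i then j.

α = atan 0.6 = 30.96°;  2α = 61.93°
n_0 = (-0.2952, +0.9554)
n_1 = (-0.9824, +0.1867)
n_2 = (-0.8551, -0.5185)
n_3 = (-0.2375, -0.9714)
n_4 = (+0.4763, -0.8793)
n_5 = (+0.9775, +0.2109)
  (0,1): δ = 117.93°  ·
  (0,2): δ = 75.94°  ·
  (0,3): δ = 30.90°  ✓
  (0,4): δ = 11.27°  ✓
  (0,5): δ = 85.01°  ·
  (1,2): δ = 138.01°  ·
  (1,3): δ = 92.97°  ·
  (1,4): δ = 50.79°  ✓
  (1,5): δ = 22.94°  ✓
  (2,3): δ = 134.96°  ·
  (2,4): δ = 92.79°  ·
  (2,5): δ = 19.05°  ✓
  (3,4): δ = 137.82°  ·
  (3,5): δ = 64.09°  ·
  (4,5): δ = 106.27°  ·
antipodal pairs: 5

count = 5; pairs: (0,3), (0,4), (1,4), (1,5), (2,5)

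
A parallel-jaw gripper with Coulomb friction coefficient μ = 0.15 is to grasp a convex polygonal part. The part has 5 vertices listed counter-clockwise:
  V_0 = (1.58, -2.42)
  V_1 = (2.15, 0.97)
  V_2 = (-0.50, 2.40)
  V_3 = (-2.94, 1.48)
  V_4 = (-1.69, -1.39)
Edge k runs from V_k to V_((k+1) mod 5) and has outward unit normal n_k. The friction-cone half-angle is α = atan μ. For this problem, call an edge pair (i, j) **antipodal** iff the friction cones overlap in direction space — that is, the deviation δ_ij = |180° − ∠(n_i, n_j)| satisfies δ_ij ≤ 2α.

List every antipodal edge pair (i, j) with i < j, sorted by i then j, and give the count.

count = 1; pairs: (1,4)

α = atan 0.15 = 8.53°;  2α = 17.06°
n_0 = (+0.9862, -0.1658)
n_1 = (+0.4749, +0.8800)
n_2 = (-0.3528, +0.9357)
n_3 = (-0.9168, -0.3993)
n_4 = (-0.3004, -0.9538)
  (0,1): δ = 108.81°  ·
  (0,2): δ = 59.80°  ·
  (0,3): δ = 33.08°  ·
  (0,4): δ = 82.06°  ·
  (1,2): δ = 130.99°  ·
  (1,3): δ = 38.11°  ·
  (1,4): δ = 10.87°  ✓
  (2,3): δ = 87.12°  ·
  (2,4): δ = 38.14°  ·
  (3,4): δ = 131.02°  ·
antipodal pairs: 1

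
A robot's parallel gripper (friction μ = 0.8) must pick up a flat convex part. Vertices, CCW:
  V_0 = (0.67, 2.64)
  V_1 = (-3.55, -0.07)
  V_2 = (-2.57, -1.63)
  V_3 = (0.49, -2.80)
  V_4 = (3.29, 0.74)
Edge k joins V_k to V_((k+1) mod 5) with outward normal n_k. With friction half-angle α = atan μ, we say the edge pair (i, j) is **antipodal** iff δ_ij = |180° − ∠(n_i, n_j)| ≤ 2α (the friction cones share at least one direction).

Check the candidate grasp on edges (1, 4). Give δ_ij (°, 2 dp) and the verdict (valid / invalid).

α = atan 0.8 = 38.66°;  2α = 77.32°
edge 1: e_1 = (+0.98, -1.56);  n_1 = (-0.8468, -0.5319)
edge 4: e_4 = (-2.62, +1.90);  n_4 = (+0.5871, +0.8095)
∠(n_1, n_4) = 158.09°
δ = |180° − 158.09°| = 21.91°
21.91° ≤ 2α = 77.32°  →  valid

δ = 21.91°, valid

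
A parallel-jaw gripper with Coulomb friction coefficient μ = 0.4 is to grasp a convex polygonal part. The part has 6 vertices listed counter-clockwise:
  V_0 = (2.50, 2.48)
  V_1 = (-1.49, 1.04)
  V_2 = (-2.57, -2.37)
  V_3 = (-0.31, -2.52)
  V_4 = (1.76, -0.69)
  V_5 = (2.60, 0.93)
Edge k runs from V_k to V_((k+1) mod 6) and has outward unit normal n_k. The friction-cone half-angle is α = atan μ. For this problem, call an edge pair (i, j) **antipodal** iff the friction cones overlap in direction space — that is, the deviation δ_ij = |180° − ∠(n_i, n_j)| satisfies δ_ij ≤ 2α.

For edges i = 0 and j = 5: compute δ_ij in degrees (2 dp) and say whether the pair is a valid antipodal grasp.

α = atan 0.4 = 21.80°;  2α = 43.60°
edge 0: e_0 = (-3.99, -1.44);  n_0 = (-0.3395, +0.9406)
edge 5: e_5 = (-0.10, +1.55);  n_5 = (+0.9979, +0.0644)
∠(n_0, n_5) = 106.15°
δ = |180° − 106.15°| = 73.85°
73.85° > 2α = 43.60°  →  invalid

δ = 73.85°, invalid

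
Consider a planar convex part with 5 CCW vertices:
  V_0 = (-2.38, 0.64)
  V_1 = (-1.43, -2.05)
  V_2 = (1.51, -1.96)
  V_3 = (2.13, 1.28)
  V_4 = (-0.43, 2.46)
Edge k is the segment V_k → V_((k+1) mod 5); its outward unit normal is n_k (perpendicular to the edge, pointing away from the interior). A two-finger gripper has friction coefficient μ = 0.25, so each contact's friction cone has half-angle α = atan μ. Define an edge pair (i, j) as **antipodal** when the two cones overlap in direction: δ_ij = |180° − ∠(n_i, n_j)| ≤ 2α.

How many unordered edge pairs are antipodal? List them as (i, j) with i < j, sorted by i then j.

count = 1; pairs: (1,3)

α = atan 0.25 = 14.04°;  2α = 28.07°
n_0 = (-0.9429, -0.3330)
n_1 = (+0.0306, -0.9995)
n_2 = (+0.9822, -0.1879)
n_3 = (+0.4186, +0.9082)
n_4 = (-0.6823, +0.7311)
  (0,1): δ = 107.70°  ·
  (0,2): δ = 30.28°  ·
  (0,3): δ = 45.80°  ·
  (0,4): δ = 113.57°  ·
  (1,2): δ = 102.59°  ·
  (1,3): δ = 26.50°  ✓
  (1,4): δ = 41.27°  ·
  (2,3): δ = 103.91°  ·
  (2,4): δ = 36.14°  ·
  (3,4): δ = 112.23°  ·
antipodal pairs: 1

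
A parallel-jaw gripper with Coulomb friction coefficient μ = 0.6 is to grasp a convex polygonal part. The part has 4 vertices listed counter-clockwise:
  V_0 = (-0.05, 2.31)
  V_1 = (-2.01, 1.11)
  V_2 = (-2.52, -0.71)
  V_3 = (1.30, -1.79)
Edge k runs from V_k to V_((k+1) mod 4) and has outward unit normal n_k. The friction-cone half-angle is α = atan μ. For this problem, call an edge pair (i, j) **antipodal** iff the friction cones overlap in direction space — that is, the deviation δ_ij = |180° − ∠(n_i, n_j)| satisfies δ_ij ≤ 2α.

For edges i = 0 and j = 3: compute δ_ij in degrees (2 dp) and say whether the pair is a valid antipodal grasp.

α = atan 0.6 = 30.96°;  2α = 61.93°
edge 0: e_0 = (-1.96, -1.20);  n_0 = (-0.5222, +0.8529)
edge 3: e_3 = (-1.35, +4.10);  n_3 = (+0.9498, +0.3128)
∠(n_0, n_3) = 103.25°
δ = |180° − 103.25°| = 76.75°
76.75° > 2α = 61.93°  →  invalid

δ = 76.75°, invalid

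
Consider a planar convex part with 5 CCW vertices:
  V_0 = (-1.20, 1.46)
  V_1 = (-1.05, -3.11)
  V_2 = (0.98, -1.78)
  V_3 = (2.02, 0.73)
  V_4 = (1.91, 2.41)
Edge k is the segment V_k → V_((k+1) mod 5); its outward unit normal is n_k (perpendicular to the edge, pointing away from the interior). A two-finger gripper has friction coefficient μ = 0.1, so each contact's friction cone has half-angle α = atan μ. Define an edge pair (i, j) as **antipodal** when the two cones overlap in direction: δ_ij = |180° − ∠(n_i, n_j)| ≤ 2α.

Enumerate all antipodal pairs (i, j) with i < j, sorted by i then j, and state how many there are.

count = 1; pairs: (0,3)

α = atan 0.1 = 5.71°;  2α = 11.42°
n_0 = (-0.9995, -0.0328)
n_1 = (+0.5480, -0.8365)
n_2 = (+0.9238, -0.3828)
n_3 = (+0.9979, +0.0653)
n_4 = (-0.2921, +0.9564)
  (0,1): δ = 58.65°  ·
  (0,2): δ = 24.39°  ·
  (0,3): δ = 1.87°  ✓
  (0,4): δ = 105.11°  ·
  (1,2): δ = 145.74°  ·
  (1,3): δ = 119.49°  ·
  (1,4): δ = 16.25°  ·
  (2,3): δ = 153.75°  ·
  (2,4): δ = 50.51°  ·
  (3,4): δ = 76.76°  ·
antipodal pairs: 1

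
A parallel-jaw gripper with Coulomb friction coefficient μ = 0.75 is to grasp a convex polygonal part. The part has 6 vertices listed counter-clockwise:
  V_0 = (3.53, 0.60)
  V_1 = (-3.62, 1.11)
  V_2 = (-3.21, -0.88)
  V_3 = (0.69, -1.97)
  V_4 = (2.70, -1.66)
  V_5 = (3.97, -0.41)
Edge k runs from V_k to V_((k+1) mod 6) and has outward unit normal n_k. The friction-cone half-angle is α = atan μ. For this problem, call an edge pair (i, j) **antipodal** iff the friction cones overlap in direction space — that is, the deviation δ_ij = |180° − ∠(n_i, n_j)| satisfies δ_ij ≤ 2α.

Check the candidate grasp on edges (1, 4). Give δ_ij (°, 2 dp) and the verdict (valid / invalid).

α = atan 0.75 = 36.87°;  2α = 73.74°
edge 1: e_1 = (+0.41, -1.99);  n_1 = (-0.9794, -0.2018)
edge 4: e_4 = (+1.27, +1.25);  n_4 = (+0.7015, -0.7127)
∠(n_1, n_4) = 122.90°
δ = |180° − 122.90°| = 57.10°
57.10° ≤ 2α = 73.74°  →  valid

δ = 57.10°, valid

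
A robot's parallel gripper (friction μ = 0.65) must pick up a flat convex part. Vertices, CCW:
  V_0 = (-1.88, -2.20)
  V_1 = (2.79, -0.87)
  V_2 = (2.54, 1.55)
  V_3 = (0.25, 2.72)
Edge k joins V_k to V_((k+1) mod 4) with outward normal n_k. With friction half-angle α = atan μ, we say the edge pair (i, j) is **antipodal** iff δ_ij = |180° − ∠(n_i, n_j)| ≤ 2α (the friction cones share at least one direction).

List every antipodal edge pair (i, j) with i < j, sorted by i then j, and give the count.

count = 3; pairs: (0,2), (0,3), (1,3)

α = atan 0.65 = 33.02°;  2α = 66.05°
n_0 = (+0.2739, -0.9618)
n_1 = (+0.9947, +0.1028)
n_2 = (+0.4550, +0.8905)
n_3 = (-0.9177, +0.3973)
  (0,1): δ = 100.00°  ·
  (0,2): δ = 42.96°  ✓
  (0,3): δ = 50.69°  ✓
  (1,2): δ = 122.96°  ·
  (1,3): δ = 29.31°  ✓
  (2,3): δ = 86.35°  ·
antipodal pairs: 3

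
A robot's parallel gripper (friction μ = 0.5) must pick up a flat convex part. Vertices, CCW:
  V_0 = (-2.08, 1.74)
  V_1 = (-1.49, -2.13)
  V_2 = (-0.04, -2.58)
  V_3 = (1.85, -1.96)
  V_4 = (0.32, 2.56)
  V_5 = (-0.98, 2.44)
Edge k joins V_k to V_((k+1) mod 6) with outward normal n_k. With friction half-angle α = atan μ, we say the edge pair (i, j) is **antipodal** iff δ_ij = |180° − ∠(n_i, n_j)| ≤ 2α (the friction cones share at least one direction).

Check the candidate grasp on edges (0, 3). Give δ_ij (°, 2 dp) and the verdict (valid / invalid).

δ = 10.03°, valid

α = atan 0.5 = 26.57°;  2α = 53.13°
edge 0: e_0 = (+0.59, -3.87);  n_0 = (-0.9886, -0.1507)
edge 3: e_3 = (-1.53, +4.52);  n_3 = (+0.9472, +0.3206)
∠(n_0, n_3) = 169.97°
δ = |180° − 169.97°| = 10.03°
10.03° ≤ 2α = 53.13°  →  valid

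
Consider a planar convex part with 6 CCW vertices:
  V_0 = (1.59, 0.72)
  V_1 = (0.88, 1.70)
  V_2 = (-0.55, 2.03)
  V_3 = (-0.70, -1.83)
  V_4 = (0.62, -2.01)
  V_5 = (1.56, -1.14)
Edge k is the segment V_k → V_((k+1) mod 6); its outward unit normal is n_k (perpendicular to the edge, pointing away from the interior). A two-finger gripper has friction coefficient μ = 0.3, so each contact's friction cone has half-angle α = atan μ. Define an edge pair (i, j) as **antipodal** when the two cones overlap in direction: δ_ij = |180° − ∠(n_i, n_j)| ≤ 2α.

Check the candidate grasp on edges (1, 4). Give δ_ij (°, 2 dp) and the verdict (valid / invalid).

α = atan 0.3 = 16.70°;  2α = 33.40°
edge 1: e_1 = (-1.43, +0.33);  n_1 = (+0.2249, +0.9744)
edge 4: e_4 = (+0.94, +0.87);  n_4 = (+0.6793, -0.7339)
∠(n_1, n_4) = 124.22°
δ = |180° − 124.22°| = 55.78°
55.78° > 2α = 33.40°  →  invalid

δ = 55.78°, invalid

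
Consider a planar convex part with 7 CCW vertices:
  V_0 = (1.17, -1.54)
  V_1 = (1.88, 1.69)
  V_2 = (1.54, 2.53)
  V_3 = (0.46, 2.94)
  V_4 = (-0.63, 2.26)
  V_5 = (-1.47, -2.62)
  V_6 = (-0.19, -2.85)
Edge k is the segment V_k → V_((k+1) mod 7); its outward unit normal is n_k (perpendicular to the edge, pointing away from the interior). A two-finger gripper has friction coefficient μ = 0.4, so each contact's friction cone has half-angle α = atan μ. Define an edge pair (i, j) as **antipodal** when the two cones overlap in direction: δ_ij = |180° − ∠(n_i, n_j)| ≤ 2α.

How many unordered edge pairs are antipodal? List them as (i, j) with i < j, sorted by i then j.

α = atan 0.4 = 21.80°;  2α = 43.60°
n_0 = (+0.9767, -0.2147)
n_1 = (+0.9269, +0.3752)
n_2 = (+0.3549, +0.9349)
n_3 = (-0.5293, +0.8484)
n_4 = (-0.9855, +0.1696)
n_5 = (-0.1769, -0.9842)
n_6 = (+0.6937, -0.7202)
  (0,1): δ = 145.57°  ·
  (0,2): δ = 98.39°  ·
  (0,3): δ = 45.64°  ·
  (0,4): δ = 2.63°  ✓
  (0,5): δ = 92.21°  ·
  (0,6): δ = 146.32°  ·
  (1,2): δ = 132.82°  ·
  (1,3): δ = 80.08°  ·
  (1,4): δ = 31.80°  ✓
  (1,5): δ = 57.78°  ·
  (1,6): δ = 111.89°  ·
  (2,3): δ = 127.25°  ·
  (2,4): δ = 78.98°  ·
  (2,5): δ = 10.60°  ✓
  (2,6): δ = 64.72°  ·
  (3,4): δ = 131.72°  ·
  (3,5): δ = 42.14°  ✓
  (3,6): δ = 11.97°  ✓
  (4,5): δ = 90.42°  ·
  (4,6): δ = 36.31°  ✓
  (5,6): δ = 125.89°  ·
antipodal pairs: 6

count = 6; pairs: (0,4), (1,4), (2,5), (3,5), (3,6), (4,6)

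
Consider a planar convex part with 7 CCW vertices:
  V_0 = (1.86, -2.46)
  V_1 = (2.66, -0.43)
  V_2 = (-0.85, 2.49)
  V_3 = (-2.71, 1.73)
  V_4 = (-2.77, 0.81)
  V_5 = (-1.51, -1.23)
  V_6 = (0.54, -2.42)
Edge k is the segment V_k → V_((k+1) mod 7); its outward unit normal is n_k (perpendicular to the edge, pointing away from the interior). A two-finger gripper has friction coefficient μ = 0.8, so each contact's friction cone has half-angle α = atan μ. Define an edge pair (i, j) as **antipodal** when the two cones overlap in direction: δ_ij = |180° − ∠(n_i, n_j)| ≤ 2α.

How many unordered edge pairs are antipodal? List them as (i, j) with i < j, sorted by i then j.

α = atan 0.8 = 38.66°;  2α = 77.32°
n_0 = (+0.9304, -0.3666)
n_1 = (+0.6395, +0.7688)
n_2 = (-0.3782, +0.9257)
n_3 = (-0.9979, +0.0651)
n_4 = (-0.8508, -0.5255)
n_5 = (-0.5020, -0.8648)
n_6 = (-0.0303, -0.9995)
  (0,1): δ = 108.25°  ·
  (0,2): δ = 46.27°  ✓
  (0,3): δ = 17.78°  ✓
  (0,4): δ = 53.21°  ✓
  (0,5): δ = 81.37°  ·
  (0,6): δ = 109.77°  ·
  (1,2): δ = 118.02°  ·
  (1,3): δ = 53.97°  ✓
  (1,4): δ = 18.54°  ✓
  (1,5): δ = 9.62°  ✓
  (1,6): δ = 38.02°  ✓
  (2,3): δ = 115.96°  ·
  (2,4): δ = 80.52°  ·
  (2,5): δ = 52.36°  ✓
  (2,6): δ = 23.96°  ✓
  (3,4): δ = 144.57°  ·
  (3,5): δ = 116.40°  ·
  (3,6): δ = 88.00°  ·
  (4,5): δ = 151.84°  ·
  (4,6): δ = 123.44°  ·
  (5,6): δ = 151.60°  ·
antipodal pairs: 9

count = 9; pairs: (0,2), (0,3), (0,4), (1,3), (1,4), (1,5), (1,6), (2,5), (2,6)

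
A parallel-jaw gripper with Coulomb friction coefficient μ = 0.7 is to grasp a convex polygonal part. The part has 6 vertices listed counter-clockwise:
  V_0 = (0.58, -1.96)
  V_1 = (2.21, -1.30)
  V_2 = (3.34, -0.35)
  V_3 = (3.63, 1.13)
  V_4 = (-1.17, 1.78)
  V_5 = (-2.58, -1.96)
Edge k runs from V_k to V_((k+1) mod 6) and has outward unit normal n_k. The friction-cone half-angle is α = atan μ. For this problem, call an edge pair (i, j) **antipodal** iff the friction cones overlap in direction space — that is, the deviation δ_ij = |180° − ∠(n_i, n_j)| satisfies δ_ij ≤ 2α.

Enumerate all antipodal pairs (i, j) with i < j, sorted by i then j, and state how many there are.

count = 7; pairs: (0,3), (0,4), (1,3), (1,4), (2,4), (3,5), (4,5)

α = atan 0.7 = 34.99°;  2α = 69.98°
n_0 = (+0.3753, -0.9269)
n_1 = (+0.6435, -0.7654)
n_2 = (+0.9813, -0.1923)
n_3 = (+0.1342, +0.9910)
n_4 = (-0.9357, +0.3528)
n_5 = (+0.0000, -1.0000)
  (0,1): δ = 161.99°  ·
  (0,2): δ = 123.13°  ·
  (0,3): δ = 29.76°  ✓
  (0,4): δ = 47.30°  ✓
  (0,5): δ = 157.96°  ·
  (1,2): δ = 141.14°  ·
  (1,3): δ = 47.77°  ✓
  (1,4): δ = 29.29°  ✓
  (1,5): δ = 139.95°  ·
  (2,3): δ = 86.63°  ·
  (2,4): δ = 9.57°  ✓
  (2,5): δ = 101.09°  ·
  (3,4): δ = 102.94°  ·
  (3,5): δ = 7.71°  ✓
  (4,5): δ = 69.34°  ✓
antipodal pairs: 7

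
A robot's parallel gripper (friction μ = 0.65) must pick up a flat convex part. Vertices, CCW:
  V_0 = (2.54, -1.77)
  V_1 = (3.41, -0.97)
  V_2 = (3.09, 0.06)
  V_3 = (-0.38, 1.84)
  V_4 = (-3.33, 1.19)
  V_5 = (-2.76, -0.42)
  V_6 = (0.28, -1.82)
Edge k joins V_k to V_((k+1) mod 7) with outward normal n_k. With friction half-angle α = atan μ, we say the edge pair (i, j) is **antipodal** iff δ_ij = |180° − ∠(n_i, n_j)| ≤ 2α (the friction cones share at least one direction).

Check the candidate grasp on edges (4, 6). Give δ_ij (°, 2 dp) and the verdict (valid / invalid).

δ = 108.23°, invalid

α = atan 0.65 = 33.02°;  2α = 66.05°
edge 4: e_4 = (+0.57, -1.61);  n_4 = (-0.9427, -0.3337)
edge 6: e_6 = (+2.26, +0.05);  n_6 = (+0.0221, -0.9998)
∠(n_4, n_6) = 71.77°
δ = |180° − 71.77°| = 108.23°
108.23° > 2α = 66.05°  →  invalid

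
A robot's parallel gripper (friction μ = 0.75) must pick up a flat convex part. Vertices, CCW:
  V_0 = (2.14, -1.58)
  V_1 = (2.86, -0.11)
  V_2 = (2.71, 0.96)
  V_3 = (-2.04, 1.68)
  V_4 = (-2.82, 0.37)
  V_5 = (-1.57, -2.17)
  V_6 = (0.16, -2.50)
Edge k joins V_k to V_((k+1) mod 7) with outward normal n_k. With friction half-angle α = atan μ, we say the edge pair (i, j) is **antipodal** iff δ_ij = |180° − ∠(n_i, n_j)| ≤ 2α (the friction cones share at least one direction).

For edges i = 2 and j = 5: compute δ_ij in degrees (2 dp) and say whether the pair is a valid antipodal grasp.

δ = 2.18°, valid

α = atan 0.75 = 36.87°;  2α = 73.74°
edge 2: e_2 = (-4.75, +0.72);  n_2 = (+0.1499, +0.9887)
edge 5: e_5 = (+1.73, -0.33);  n_5 = (-0.1874, -0.9823)
∠(n_2, n_5) = 177.82°
δ = |180° − 177.82°| = 2.18°
2.18° ≤ 2α = 73.74°  →  valid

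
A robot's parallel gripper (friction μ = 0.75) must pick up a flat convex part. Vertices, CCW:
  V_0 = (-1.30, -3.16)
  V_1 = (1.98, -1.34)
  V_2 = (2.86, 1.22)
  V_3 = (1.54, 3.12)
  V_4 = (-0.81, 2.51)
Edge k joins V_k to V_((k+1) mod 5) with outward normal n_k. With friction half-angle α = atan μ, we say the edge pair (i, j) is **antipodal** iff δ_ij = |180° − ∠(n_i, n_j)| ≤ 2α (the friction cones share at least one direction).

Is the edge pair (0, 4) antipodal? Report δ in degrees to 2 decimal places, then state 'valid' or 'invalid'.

δ = 56.04°, valid

α = atan 0.75 = 36.87°;  2α = 73.74°
edge 0: e_0 = (+3.28, +1.82);  n_0 = (+0.4852, -0.8744)
edge 4: e_4 = (-0.49, -5.67);  n_4 = (-0.9963, +0.0861)
∠(n_0, n_4) = 123.96°
δ = |180° − 123.96°| = 56.04°
56.04° ≤ 2α = 73.74°  →  valid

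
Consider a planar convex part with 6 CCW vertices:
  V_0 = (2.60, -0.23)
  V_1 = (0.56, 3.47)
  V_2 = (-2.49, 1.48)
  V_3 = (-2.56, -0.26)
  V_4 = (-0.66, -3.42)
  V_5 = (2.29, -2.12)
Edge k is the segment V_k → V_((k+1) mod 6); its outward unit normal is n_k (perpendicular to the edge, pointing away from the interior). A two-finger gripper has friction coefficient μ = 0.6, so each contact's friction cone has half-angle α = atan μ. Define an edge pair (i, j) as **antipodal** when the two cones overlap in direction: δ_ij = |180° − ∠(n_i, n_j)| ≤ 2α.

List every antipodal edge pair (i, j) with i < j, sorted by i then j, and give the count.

count = 6; pairs: (0,2), (0,3), (1,4), (1,5), (2,5), (3,5)

α = atan 0.6 = 30.96°;  2α = 61.93°
n_0 = (+0.8757, +0.4828)
n_1 = (-0.5464, +0.8375)
n_2 = (-0.9992, +0.0402)
n_3 = (-0.8570, -0.5153)
n_4 = (+0.4033, -0.9151)
n_5 = (+0.9868, -0.1619)
  (0,1): δ = 85.75°  ·
  (0,2): δ = 31.17°  ✓
  (0,3): δ = 2.15°  ✓
  (0,4): δ = 84.91°  ·
  (0,5): δ = 141.82°  ·
  (1,2): δ = 125.43°  ·
  (1,3): δ = 92.11°  ·
  (1,4): δ = 9.34°  ✓
  (1,5): δ = 47.56°  ✓
  (2,3): δ = 146.68°  ·
  (2,4): δ = 63.91°  ·
  (2,5): δ = 7.01°  ✓
  (3,4): δ = 97.24°  ·
  (3,5): δ = 40.33°  ✓
  (4,5): δ = 123.10°  ·
antipodal pairs: 6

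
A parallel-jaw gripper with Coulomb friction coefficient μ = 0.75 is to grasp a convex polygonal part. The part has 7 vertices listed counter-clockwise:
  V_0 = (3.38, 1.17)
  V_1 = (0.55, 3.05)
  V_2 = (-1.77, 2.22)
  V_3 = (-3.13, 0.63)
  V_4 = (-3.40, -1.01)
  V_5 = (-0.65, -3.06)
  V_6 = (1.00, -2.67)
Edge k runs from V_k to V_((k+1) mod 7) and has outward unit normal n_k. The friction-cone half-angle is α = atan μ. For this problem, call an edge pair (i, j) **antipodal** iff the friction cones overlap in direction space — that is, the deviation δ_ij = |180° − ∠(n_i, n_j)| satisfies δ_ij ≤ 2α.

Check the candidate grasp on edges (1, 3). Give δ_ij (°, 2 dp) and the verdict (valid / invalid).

δ = 119.03°, invalid

α = atan 0.75 = 36.87°;  2α = 73.74°
edge 1: e_1 = (-2.32, -0.83);  n_1 = (-0.3369, +0.9416)
edge 3: e_3 = (-0.27, -1.64);  n_3 = (-0.9867, +0.1624)
∠(n_1, n_3) = 60.97°
δ = |180° − 60.97°| = 119.03°
119.03° > 2α = 73.74°  →  invalid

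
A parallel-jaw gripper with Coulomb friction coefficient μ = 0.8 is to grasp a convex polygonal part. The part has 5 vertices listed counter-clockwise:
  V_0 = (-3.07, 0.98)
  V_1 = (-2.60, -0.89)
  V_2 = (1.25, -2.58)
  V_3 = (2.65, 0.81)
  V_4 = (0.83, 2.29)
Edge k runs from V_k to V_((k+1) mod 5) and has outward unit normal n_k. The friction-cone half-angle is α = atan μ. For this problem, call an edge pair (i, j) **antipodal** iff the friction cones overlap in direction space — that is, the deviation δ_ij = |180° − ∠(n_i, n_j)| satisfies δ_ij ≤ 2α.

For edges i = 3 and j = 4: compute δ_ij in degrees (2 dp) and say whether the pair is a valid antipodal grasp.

δ = 122.32°, invalid

α = atan 0.8 = 38.66°;  2α = 77.32°
edge 3: e_3 = (-1.82, +1.48);  n_3 = (+0.6309, +0.7759)
edge 4: e_4 = (-3.90, -1.31);  n_4 = (-0.3184, +0.9480)
∠(n_3, n_4) = 57.68°
δ = |180° − 57.68°| = 122.32°
122.32° > 2α = 77.32°  →  invalid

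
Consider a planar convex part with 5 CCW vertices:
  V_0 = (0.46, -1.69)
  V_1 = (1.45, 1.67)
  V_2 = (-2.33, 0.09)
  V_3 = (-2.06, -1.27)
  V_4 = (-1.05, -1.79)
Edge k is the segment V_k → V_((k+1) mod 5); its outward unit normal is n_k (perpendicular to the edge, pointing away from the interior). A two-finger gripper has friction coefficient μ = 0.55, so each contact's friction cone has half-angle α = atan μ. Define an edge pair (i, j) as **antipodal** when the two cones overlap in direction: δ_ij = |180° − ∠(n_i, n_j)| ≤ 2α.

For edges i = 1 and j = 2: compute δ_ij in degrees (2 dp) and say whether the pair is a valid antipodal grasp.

δ = 101.46°, invalid

α = atan 0.55 = 28.81°;  2α = 57.62°
edge 1: e_1 = (-3.78, -1.58);  n_1 = (-0.3857, +0.9226)
edge 2: e_2 = (+0.27, -1.36);  n_2 = (-0.9809, -0.1947)
∠(n_1, n_2) = 78.54°
δ = |180° − 78.54°| = 101.46°
101.46° > 2α = 57.62°  →  invalid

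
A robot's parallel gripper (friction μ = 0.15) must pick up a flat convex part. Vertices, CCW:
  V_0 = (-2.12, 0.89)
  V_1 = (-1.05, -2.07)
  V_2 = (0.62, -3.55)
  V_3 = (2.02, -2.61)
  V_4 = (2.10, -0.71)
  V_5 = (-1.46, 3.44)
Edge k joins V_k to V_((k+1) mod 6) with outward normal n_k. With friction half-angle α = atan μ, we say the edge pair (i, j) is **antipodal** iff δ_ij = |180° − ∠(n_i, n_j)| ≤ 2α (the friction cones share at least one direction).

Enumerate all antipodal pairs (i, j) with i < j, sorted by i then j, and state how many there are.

α = atan 0.15 = 8.53°;  2α = 17.06°
n_0 = (-0.9404, -0.3400)
n_1 = (-0.6633, -0.7484)
n_2 = (+0.5574, -0.8302)
n_3 = (+0.9991, -0.0421)
n_4 = (+0.7590, +0.6511)
n_5 = (-0.9681, +0.2506)
  (0,1): δ = 151.42°  ·
  (0,2): δ = 76.00°  ·
  (0,3): δ = 22.29°  ·
  (0,4): δ = 20.75°  ·
  (0,5): δ = 145.61°  ·
  (1,2): δ = 104.57°  ·
  (1,3): δ = 50.86°  ·
  (1,4): δ = 7.83°  ✓
  (1,5): δ = 117.04°  ·
  (2,3): δ = 126.29°  ·
  (2,4): δ = 83.25°  ·
  (2,5): δ = 41.61°  ·
  (3,4): δ = 136.96°  ·
  (3,5): δ = 12.10°  ✓
  (4,5): δ = 55.14°  ·
antipodal pairs: 2

count = 2; pairs: (1,4), (3,5)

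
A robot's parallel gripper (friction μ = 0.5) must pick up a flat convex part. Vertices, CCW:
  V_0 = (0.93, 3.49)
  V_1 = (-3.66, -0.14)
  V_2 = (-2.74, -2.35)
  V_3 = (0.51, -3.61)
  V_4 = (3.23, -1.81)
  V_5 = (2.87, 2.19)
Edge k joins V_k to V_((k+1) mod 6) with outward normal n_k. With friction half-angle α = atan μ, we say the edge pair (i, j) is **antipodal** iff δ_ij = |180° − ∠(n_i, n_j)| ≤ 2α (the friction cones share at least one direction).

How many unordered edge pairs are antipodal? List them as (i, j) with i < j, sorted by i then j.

α = atan 0.5 = 26.57°;  2α = 53.13°
n_0 = (-0.6203, +0.7844)
n_1 = (-0.9232, -0.3843)
n_2 = (-0.3615, -0.9324)
n_3 = (+0.5519, -0.8339)
n_4 = (+0.9960, +0.0896)
n_5 = (+0.5567, +0.8307)
  (0,1): δ = 105.74°  ·
  (0,2): δ = 59.53°  ·
  (0,3): δ = 4.84°  ✓
  (0,4): δ = 56.80°  ·
  (0,5): δ = 107.84°  ·
  (1,2): δ = 133.79°  ·
  (1,3): δ = 79.11°  ·
  (1,4): δ = 17.46°  ✓
  (1,5): δ = 33.57°  ✓
  (2,3): δ = 125.31°  ·
  (2,4): δ = 63.67°  ·
  (2,5): δ = 12.64°  ✓
  (3,4): δ = 118.35°  ·
  (3,5): δ = 67.32°  ·
  (4,5): δ = 128.97°  ·
antipodal pairs: 4

count = 4; pairs: (0,3), (1,4), (1,5), (2,5)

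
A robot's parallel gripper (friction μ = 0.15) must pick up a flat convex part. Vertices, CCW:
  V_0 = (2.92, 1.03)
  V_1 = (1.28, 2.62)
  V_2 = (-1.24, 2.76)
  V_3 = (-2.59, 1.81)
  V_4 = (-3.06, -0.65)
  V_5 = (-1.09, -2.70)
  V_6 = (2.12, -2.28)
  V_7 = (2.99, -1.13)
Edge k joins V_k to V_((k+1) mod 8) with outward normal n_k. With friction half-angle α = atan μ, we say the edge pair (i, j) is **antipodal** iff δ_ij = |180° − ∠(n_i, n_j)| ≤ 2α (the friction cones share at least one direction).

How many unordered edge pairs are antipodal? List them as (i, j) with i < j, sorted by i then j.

α = atan 0.15 = 8.53°;  2α = 17.06°
n_0 = (+0.6961, +0.7180)
n_1 = (+0.0555, +0.9985)
n_2 = (-0.5755, +0.8178)
n_3 = (-0.9822, +0.1877)
n_4 = (-0.7210, -0.6929)
n_5 = (+0.1297, -0.9915)
n_6 = (+0.7975, -0.6033)
n_7 = (+0.9995, +0.0324)
  (0,1): δ = 139.07°  ·
  (0,2): δ = 100.75°  ·
  (0,3): δ = 56.70°  ·
  (0,4): δ = 2.03°  ✓
  (0,5): δ = 51.57°  ·
  (0,6): δ = 97.00°  ·
  (0,7): δ = 135.97°  ·
  (1,2): δ = 141.69°  ·
  (1,3): δ = 97.64°  ·
  (1,4): δ = 42.96°  ·
  (1,5): δ = 10.63°  ✓
  (1,6): δ = 56.07°  ·
  (1,7): δ = 95.04°  ·
  (2,3): δ = 135.95°  ·
  (2,4): δ = 81.27°  ·
  (2,5): δ = 27.68°  ·
  (2,6): δ = 17.76°  ·
  (2,7): δ = 56.72°  ·
  (3,4): δ = 125.32°  ·
  (3,5): δ = 71.73°  ·
  (3,6): δ = 26.29°  ·
  (3,7): δ = 12.67°  ✓
  (4,5): δ = 126.41°  ·
  (4,6): δ = 80.97°  ·
  (4,7): δ = 42.00°  ·
  (5,6): δ = 134.56°  ·
  (5,7): δ = 95.60°  ·
  (6,7): δ = 141.04°  ·
antipodal pairs: 3

count = 3; pairs: (0,4), (1,5), (3,7)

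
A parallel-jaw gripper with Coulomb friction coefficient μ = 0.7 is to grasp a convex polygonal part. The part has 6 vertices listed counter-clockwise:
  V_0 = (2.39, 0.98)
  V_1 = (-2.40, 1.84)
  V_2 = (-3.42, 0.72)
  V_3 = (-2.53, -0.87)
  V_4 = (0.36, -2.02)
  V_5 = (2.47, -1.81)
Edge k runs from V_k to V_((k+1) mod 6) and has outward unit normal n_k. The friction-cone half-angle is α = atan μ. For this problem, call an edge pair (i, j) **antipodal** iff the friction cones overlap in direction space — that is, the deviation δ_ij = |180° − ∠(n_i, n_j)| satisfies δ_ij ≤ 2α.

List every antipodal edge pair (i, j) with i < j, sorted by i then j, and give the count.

count = 8; pairs: (0,2), (0,3), (0,4), (1,3), (1,4), (1,5), (2,5), (3,5)

α = atan 0.7 = 34.99°;  2α = 69.98°
n_0 = (+0.1767, +0.9843)
n_1 = (-0.7393, +0.6733)
n_2 = (-0.8726, -0.4884)
n_3 = (-0.3697, -0.9291)
n_4 = (+0.0990, -0.9951)
n_5 = (+0.9996, +0.0287)
  (0,1): δ = 122.15°  ·
  (0,2): δ = 50.58°  ✓
  (0,3): δ = 11.52°  ✓
  (0,4): δ = 15.86°  ✓
  (0,5): δ = 101.82°  ·
  (1,2): δ = 108.44°  ·
  (1,3): δ = 69.37°  ✓
  (1,4): δ = 41.99°  ✓
  (1,5): δ = 43.97°  ✓
  (2,3): δ = 140.94°  ·
  (2,4): δ = 113.55°  ·
  (2,5): δ = 27.60°  ✓
  (3,4): δ = 152.62°  ·
  (3,5): δ = 66.66°  ✓
  (4,5): δ = 94.04°  ·
antipodal pairs: 8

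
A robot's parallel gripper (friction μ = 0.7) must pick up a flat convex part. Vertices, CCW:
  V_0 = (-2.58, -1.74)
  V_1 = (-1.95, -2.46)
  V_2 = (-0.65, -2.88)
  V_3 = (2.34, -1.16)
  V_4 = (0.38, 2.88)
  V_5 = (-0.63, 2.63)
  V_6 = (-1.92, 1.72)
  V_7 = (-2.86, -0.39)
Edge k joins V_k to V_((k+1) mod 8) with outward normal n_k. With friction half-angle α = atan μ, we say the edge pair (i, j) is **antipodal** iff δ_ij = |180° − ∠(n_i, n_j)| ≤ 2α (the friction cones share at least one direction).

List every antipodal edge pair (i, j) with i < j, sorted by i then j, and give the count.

α = atan 0.7 = 34.99°;  2α = 69.98°
n_0 = (-0.7526, -0.6585)
n_1 = (-0.3074, -0.9516)
n_2 = (+0.4986, -0.8668)
n_3 = (+0.8997, +0.4365)
n_4 = (-0.2403, +0.9707)
n_5 = (-0.5764, +0.8171)
n_6 = (-0.9135, +0.4069)
n_7 = (-0.9792, -0.2031)
  (0,1): δ = 149.09°  ·
  (0,2): δ = 101.28°  ·
  (0,3): δ = 15.31°  ✓
  (0,4): δ = 62.72°  ✓
  (0,5): δ = 84.01°  ·
  (0,6): δ = 114.80°  ·
  (0,7): δ = 150.53°  ·
  (1,2): δ = 132.19°  ·
  (1,3): δ = 46.22°  ✓
  (1,4): δ = 31.81°  ✓
  (1,5): δ = 53.10°  ✓
  (1,6): δ = 83.89°  ·
  (1,7): δ = 119.62°  ·
  (2,3): δ = 94.03°  ·
  (2,4): δ = 16.01°  ✓
  (2,5): δ = 5.29°  ✓
  (2,6): δ = 36.08°  ✓
  (2,7): δ = 71.81°  ·
  (3,4): δ = 101.98°  ·
  (3,5): δ = 80.68°  ·
  (3,6): δ = 49.89°  ✓
  (3,7): δ = 14.16°  ✓
  (4,5): δ = 158.70°  ·
  (4,6): δ = 127.92°  ·
  (4,7): δ = 92.19°  ·
  (5,6): δ = 149.21°  ·
  (5,7): δ = 113.48°  ·
  (6,7): δ = 144.27°  ·
antipodal pairs: 10

count = 10; pairs: (0,3), (0,4), (1,3), (1,4), (1,5), (2,4), (2,5), (2,6), (3,6), (3,7)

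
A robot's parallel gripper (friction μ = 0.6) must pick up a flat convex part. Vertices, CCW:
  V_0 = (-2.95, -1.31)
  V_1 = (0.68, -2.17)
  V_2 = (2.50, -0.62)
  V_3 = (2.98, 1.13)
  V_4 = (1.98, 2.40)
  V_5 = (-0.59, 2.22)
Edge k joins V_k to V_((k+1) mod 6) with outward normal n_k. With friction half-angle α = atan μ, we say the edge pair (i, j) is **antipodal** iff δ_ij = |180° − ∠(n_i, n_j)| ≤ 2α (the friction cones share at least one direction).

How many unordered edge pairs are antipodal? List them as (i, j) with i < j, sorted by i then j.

α = atan 0.6 = 30.96°;  2α = 61.93°
n_0 = (-0.2305, -0.9731)
n_1 = (+0.6484, -0.7613)
n_2 = (+0.9644, -0.2645)
n_3 = (+0.7857, +0.6186)
n_4 = (-0.0699, +0.9976)
n_5 = (-0.8313, +0.5558)
  (0,1): δ = 126.25°  ·
  (0,2): δ = 92.01°  ·
  (0,3): δ = 38.45°  ✓
  (0,4): δ = 17.33°  ✓
  (0,5): δ = 69.56°  ·
  (1,2): δ = 145.76°  ·
  (1,3): δ = 92.20°  ·
  (1,4): δ = 36.41°  ✓
  (1,5): δ = 15.82°  ✓
  (2,3): δ = 126.44°  ·
  (2,4): δ = 70.66°  ·
  (2,5): δ = 18.43°  ✓
  (3,4): δ = 124.21°  ·
  (3,5): δ = 71.98°  ·
  (4,5): δ = 127.77°  ·
antipodal pairs: 5

count = 5; pairs: (0,3), (0,4), (1,4), (1,5), (2,5)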